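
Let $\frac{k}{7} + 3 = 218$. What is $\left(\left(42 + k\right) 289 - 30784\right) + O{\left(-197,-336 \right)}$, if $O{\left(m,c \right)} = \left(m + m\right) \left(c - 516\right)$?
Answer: $751987$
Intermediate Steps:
$k = 1505$ ($k = -21 + 7 \cdot 218 = -21 + 1526 = 1505$)
$O{\left(m,c \right)} = 2 m \left(-516 + c\right)$
$\left(\left(42 + k\right) 289 - 30784\right) + O{\left(-197,-336 \right)} = \left(\left(42 + 1505\right) 289 - 30784\right) + 2 \left(-197\right) \left(-516 - 336\right) = \left(1547 \cdot 289 - 30784\right) + 2 \left(-197\right) \left(-852\right) = \left(447083 - 30784\right) + 335688 = 416299 + 335688 = 751987$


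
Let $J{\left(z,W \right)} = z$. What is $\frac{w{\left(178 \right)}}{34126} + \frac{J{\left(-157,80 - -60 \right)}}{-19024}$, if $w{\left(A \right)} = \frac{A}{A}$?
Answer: $\frac{2688403}{324606512} \approx 0.008282$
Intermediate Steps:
$w{\left(A \right)} = 1$
$\frac{w{\left(178 \right)}}{34126} + \frac{J{\left(-157,80 - -60 \right)}}{-19024} = 1 \cdot \frac{1}{34126} - \frac{157}{-19024} = 1 \cdot \frac{1}{34126} - - \frac{157}{19024} = \frac{1}{34126} + \frac{157}{19024} = \frac{2688403}{324606512}$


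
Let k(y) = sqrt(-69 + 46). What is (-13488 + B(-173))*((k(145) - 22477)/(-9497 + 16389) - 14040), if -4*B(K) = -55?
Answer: 5216483503829/27568 - 53897*I*sqrt(23)/27568 ≈ 1.8922e+8 - 9.3761*I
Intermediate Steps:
B(K) = 55/4 (B(K) = -1/4*(-55) = 55/4)
k(y) = I*sqrt(23) (k(y) = sqrt(-23) = I*sqrt(23))
(-13488 + B(-173))*((k(145) - 22477)/(-9497 + 16389) - 14040) = (-13488 + 55/4)*((I*sqrt(23) - 22477)/(-9497 + 16389) - 14040) = -53897*((-22477 + I*sqrt(23))/6892 - 14040)/4 = -53897*((-22477 + I*sqrt(23))*(1/6892) - 14040)/4 = -53897*((-22477/6892 + I*sqrt(23)/6892) - 14040)/4 = -53897*(-96786157/6892 + I*sqrt(23)/6892)/4 = 5216483503829/27568 - 53897*I*sqrt(23)/27568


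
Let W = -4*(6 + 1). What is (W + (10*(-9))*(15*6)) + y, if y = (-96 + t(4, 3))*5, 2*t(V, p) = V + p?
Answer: -17181/2 ≈ -8590.5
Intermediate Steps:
W = -28 (W = -4*7 = -28)
t(V, p) = V/2 + p/2 (t(V, p) = (V + p)/2 = V/2 + p/2)
y = -925/2 (y = (-96 + ((½)*4 + (½)*3))*5 = (-96 + (2 + 3/2))*5 = (-96 + 7/2)*5 = -185/2*5 = -925/2 ≈ -462.50)
(W + (10*(-9))*(15*6)) + y = (-28 + (10*(-9))*(15*6)) - 925/2 = (-28 - 90*90) - 925/2 = (-28 - 8100) - 925/2 = -8128 - 925/2 = -17181/2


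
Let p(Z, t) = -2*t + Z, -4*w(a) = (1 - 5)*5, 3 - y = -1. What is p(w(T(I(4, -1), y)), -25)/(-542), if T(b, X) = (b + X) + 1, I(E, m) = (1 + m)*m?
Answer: -55/542 ≈ -0.10148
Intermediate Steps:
y = 4 (y = 3 - 1*(-1) = 3 + 1 = 4)
I(E, m) = m*(1 + m)
T(b, X) = 1 + X + b (T(b, X) = (X + b) + 1 = 1 + X + b)
w(a) = 5 (w(a) = -(1 - 5)*5/4 = -(-1)*5 = -1/4*(-20) = 5)
p(Z, t) = Z - 2*t
p(w(T(I(4, -1), y)), -25)/(-542) = (5 - 2*(-25))/(-542) = (5 + 50)*(-1/542) = 55*(-1/542) = -55/542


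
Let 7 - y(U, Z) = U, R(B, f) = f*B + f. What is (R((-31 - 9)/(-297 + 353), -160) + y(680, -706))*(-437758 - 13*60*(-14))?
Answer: 2147421978/7 ≈ 3.0677e+8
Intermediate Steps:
R(B, f) = f + B*f (R(B, f) = B*f + f = f + B*f)
y(U, Z) = 7 - U
(R((-31 - 9)/(-297 + 353), -160) + y(680, -706))*(-437758 - 13*60*(-14)) = (-160*(1 + (-31 - 9)/(-297 + 353)) + (7 - 1*680))*(-437758 - 13*60*(-14)) = (-160*(1 - 40/56) + (7 - 680))*(-437758 - 780*(-14)) = (-160*(1 - 40*1/56) - 673)*(-437758 + 10920) = (-160*(1 - 5/7) - 673)*(-426838) = (-160*2/7 - 673)*(-426838) = (-320/7 - 673)*(-426838) = -5031/7*(-426838) = 2147421978/7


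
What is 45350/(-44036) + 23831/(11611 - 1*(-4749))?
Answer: 76873979/180107240 ≈ 0.42682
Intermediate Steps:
45350/(-44036) + 23831/(11611 - 1*(-4749)) = 45350*(-1/44036) + 23831/(11611 + 4749) = -22675/22018 + 23831/16360 = 76873979/180107240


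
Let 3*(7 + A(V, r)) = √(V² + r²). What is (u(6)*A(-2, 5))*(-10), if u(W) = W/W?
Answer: 70 - 10*√29/3 ≈ 52.049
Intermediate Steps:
A(V, r) = -7 + √(V² + r²)/3
u(W) = 1
(u(6)*A(-2, 5))*(-10) = (1*(-7 + √((-2)² + 5²)/3))*(-10) = (1*(-7 + √(4 + 25)/3))*(-10) = (1*(-7 + √29/3))*(-10) = (-7 + √29/3)*(-10) = 70 - 10*√29/3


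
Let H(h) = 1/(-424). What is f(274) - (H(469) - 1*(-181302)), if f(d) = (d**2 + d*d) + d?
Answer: -13091423/424 ≈ -30876.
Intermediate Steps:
H(h) = -1/424
f(d) = d + 2*d**2 (f(d) = (d**2 + d**2) + d = 2*d**2 + d = d + 2*d**2)
f(274) - (H(469) - 1*(-181302)) = 274*(1 + 2*274) - (-1/424 - 1*(-181302)) = 274*(1 + 548) - (-1/424 + 181302) = 274*549 - 1*76872047/424 = 150426 - 76872047/424 = -13091423/424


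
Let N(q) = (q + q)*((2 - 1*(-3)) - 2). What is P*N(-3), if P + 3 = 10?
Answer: -126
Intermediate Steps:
P = 7 (P = -3 + 10 = 7)
N(q) = 6*q (N(q) = (2*q)*((2 + 3) - 2) = (2*q)*(5 - 2) = (2*q)*3 = 6*q)
P*N(-3) = 7*(6*(-3)) = 7*(-18) = -126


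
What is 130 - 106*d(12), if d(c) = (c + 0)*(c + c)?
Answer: -30398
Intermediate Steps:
d(c) = 2*c² (d(c) = c*(2*c) = 2*c²)
130 - 106*d(12) = 130 - 212*12² = 130 - 212*144 = 130 - 106*288 = 130 - 30528 = -30398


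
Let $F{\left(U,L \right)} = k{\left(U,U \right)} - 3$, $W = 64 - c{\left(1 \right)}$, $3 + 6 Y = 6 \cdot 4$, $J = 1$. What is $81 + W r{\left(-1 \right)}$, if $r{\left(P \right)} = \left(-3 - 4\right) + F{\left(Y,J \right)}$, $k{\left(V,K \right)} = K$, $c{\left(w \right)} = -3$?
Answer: $- \frac{709}{2} \approx -354.5$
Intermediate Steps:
$Y = \frac{7}{2}$ ($Y = - \frac{1}{2} + \frac{6 \cdot 4}{6} = - \frac{1}{2} + \frac{1}{6} \cdot 24 = - \frac{1}{2} + 4 = \frac{7}{2} \approx 3.5$)
$W = 67$ ($W = 64 - -3 = 64 + 3 = 67$)
$F{\left(U,L \right)} = -3 + U$ ($F{\left(U,L \right)} = U - 3 = -3 + U$)
$r{\left(P \right)} = - \frac{13}{2}$ ($r{\left(P \right)} = \left(-3 - 4\right) + \left(-3 + \frac{7}{2}\right) = -7 + \frac{1}{2} = - \frac{13}{2}$)
$81 + W r{\left(-1 \right)} = 81 + 67 \left(- \frac{13}{2}\right) = 81 - \frac{871}{2} = - \frac{709}{2}$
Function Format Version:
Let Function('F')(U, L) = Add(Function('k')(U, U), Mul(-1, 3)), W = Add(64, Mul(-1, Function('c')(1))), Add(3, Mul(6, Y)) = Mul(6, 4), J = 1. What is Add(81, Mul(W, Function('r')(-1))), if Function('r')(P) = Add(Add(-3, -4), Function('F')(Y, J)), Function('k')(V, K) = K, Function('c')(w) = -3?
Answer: Rational(-709, 2) ≈ -354.50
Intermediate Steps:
Y = Rational(7, 2) (Y = Add(Rational(-1, 2), Mul(Rational(1, 6), Mul(6, 4))) = Add(Rational(-1, 2), Mul(Rational(1, 6), 24)) = Add(Rational(-1, 2), 4) = Rational(7, 2) ≈ 3.5000)
W = 67 (W = Add(64, Mul(-1, -3)) = Add(64, 3) = 67)
Function('F')(U, L) = Add(-3, U) (Function('F')(U, L) = Add(U, Mul(-1, 3)) = Add(U, -3) = Add(-3, U))
Function('r')(P) = Rational(-13, 2) (Function('r')(P) = Add(Add(-3, -4), Add(-3, Rational(7, 2))) = Add(-7, Rational(1, 2)) = Rational(-13, 2))
Add(81, Mul(W, Function('r')(-1))) = Add(81, Mul(67, Rational(-13, 2))) = Add(81, Rational(-871, 2)) = Rational(-709, 2)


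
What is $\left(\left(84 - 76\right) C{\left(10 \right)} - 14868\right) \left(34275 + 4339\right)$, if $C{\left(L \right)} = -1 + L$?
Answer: $-571332744$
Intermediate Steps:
$\left(\left(84 - 76\right) C{\left(10 \right)} - 14868\right) \left(34275 + 4339\right) = \left(\left(84 - 76\right) \left(-1 + 10\right) - 14868\right) \left(34275 + 4339\right) = \left(8 \cdot 9 - 14868\right) 38614 = \left(72 - 14868\right) 38614 = \left(-14796\right) 38614 = -571332744$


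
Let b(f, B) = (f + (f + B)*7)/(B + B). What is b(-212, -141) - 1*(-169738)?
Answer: 47868799/282 ≈ 1.6975e+5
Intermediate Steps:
b(f, B) = (7*B + 8*f)/(2*B) (b(f, B) = (f + (B + f)*7)/((2*B)) = (f + (7*B + 7*f))*(1/(2*B)) = (7*B + 8*f)*(1/(2*B)) = (7*B + 8*f)/(2*B))
b(-212, -141) - 1*(-169738) = (7/2 + 4*(-212)/(-141)) - 1*(-169738) = (7/2 + 4*(-212)*(-1/141)) + 169738 = (7/2 + 848/141) + 169738 = 2683/282 + 169738 = 47868799/282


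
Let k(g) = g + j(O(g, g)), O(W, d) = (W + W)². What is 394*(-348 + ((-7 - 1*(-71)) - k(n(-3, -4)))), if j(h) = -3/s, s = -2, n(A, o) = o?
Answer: -110911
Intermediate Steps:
O(W, d) = 4*W² (O(W, d) = (2*W)² = 4*W²)
j(h) = 3/2 (j(h) = -3/(-2) = -3*(-½) = 3/2)
k(g) = 3/2 + g (k(g) = g + 3/2 = 3/2 + g)
394*(-348 + ((-7 - 1*(-71)) - k(n(-3, -4)))) = 394*(-348 + ((-7 - 1*(-71)) - (3/2 - 4))) = 394*(-348 + ((-7 + 71) - 1*(-5/2))) = 394*(-348 + (64 + 5/2)) = 394*(-348 + 133/2) = 394*(-563/2) = -110911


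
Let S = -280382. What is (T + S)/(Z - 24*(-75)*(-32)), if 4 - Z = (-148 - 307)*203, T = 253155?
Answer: -27227/34769 ≈ -0.78308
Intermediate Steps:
Z = 92369 (Z = 4 - (-148 - 307)*203 = 4 - (-455)*203 = 4 - 1*(-92365) = 4 + 92365 = 92369)
(T + S)/(Z - 24*(-75)*(-32)) = (253155 - 280382)/(92369 - 24*(-75)*(-32)) = -27227/(92369 + 1800*(-32)) = -27227/(92369 - 57600) = -27227/34769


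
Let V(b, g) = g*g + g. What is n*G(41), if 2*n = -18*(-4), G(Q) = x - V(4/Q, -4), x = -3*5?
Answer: -972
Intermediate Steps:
V(b, g) = g + g² (V(b, g) = g² + g = g + g²)
x = -15
G(Q) = -27 (G(Q) = -15 - (-4)*(1 - 4) = -15 - (-4)*(-3) = -15 - 1*12 = -15 - 12 = -27)
n = 36 (n = (-18*(-4))/2 = (½)*72 = 36)
n*G(41) = 36*(-27) = -972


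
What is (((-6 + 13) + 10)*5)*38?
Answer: 3230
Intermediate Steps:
(((-6 + 13) + 10)*5)*38 = ((7 + 10)*5)*38 = (17*5)*38 = 85*38 = 3230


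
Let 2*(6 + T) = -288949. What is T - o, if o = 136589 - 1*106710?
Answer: -348719/2 ≈ -1.7436e+5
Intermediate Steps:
T = -288961/2 (T = -6 + (½)*(-288949) = -6 - 288949/2 = -288961/2 ≈ -1.4448e+5)
o = 29879 (o = 136589 - 106710 = 29879)
T - o = -288961/2 - 1*29879 = -288961/2 - 29879 = -348719/2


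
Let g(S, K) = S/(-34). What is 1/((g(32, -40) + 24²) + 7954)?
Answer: 17/144994 ≈ 0.00011725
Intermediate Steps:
g(S, K) = -S/34 (g(S, K) = S*(-1/34) = -S/34)
1/((g(32, -40) + 24²) + 7954) = 1/((-1/34*32 + 24²) + 7954) = 1/((-16/17 + 576) + 7954) = 1/(9776/17 + 7954) = 1/(144994/17) = 17/144994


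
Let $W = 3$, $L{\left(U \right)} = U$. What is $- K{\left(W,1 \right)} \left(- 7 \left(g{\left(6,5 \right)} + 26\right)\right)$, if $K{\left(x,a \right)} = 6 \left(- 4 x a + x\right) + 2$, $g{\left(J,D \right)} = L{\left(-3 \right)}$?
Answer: $-8372$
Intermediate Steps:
$g{\left(J,D \right)} = -3$
$K{\left(x,a \right)} = 2 + 6 x - 24 a x$ ($K{\left(x,a \right)} = 6 \left(- 4 a x + x\right) + 2 = 6 \left(x - 4 a x\right) + 2 = \left(6 x - 24 a x\right) + 2 = 2 + 6 x - 24 a x$)
$- K{\left(W,1 \right)} \left(- 7 \left(g{\left(6,5 \right)} + 26\right)\right) = - (2 + 6 \cdot 3 - 24 \cdot 3) \left(- 7 \left(-3 + 26\right)\right) = - (2 + 18 - 72) \left(\left(-7\right) 23\right) = \left(-1\right) \left(-52\right) \left(-161\right) = 52 \left(-161\right) = -8372$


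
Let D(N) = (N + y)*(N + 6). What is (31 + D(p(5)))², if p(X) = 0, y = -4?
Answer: 49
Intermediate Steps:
D(N) = (-4 + N)*(6 + N) (D(N) = (N - 4)*(N + 6) = (-4 + N)*(6 + N))
(31 + D(p(5)))² = (31 + (-24 + 0² + 2*0))² = (31 + (-24 + 0 + 0))² = (31 - 24)² = 7² = 49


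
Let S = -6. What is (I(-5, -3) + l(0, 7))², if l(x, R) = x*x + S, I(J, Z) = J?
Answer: 121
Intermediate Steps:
l(x, R) = -6 + x² (l(x, R) = x*x - 6 = x² - 6 = -6 + x²)
(I(-5, -3) + l(0, 7))² = (-5 + (-6 + 0²))² = (-5 + (-6 + 0))² = (-5 - 6)² = (-11)² = 121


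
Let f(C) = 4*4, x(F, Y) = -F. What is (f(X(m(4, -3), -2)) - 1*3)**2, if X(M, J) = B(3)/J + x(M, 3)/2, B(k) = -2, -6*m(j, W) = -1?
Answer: 169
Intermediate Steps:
m(j, W) = 1/6 (m(j, W) = -1/6*(-1) = 1/6)
X(M, J) = -2/J - M/2
f(C) = 16
(f(X(m(4, -3), -2)) - 1*3)**2 = (16 - 1*3)**2 = (16 - 3)**2 = 13**2 = 169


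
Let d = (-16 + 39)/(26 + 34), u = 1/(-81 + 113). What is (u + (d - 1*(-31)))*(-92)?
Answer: -346817/120 ≈ -2890.1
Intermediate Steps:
u = 1/32 ≈ 0.031250
d = 23/60 ≈ 0.38333
(u + (d - 1*(-31)))*(-92) = (1/32 + (23/60 - 1*(-31)))*(-92) = (1/32 + (23/60 + 31))*(-92) = (1/32 + 1883/60)*(-92) = (15079/480)*(-92) = -346817/120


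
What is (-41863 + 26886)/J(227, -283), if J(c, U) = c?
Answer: -14977/227 ≈ -65.978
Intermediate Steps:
(-41863 + 26886)/J(227, -283) = (-41863 + 26886)/227 = -14977*1/227 = -14977/227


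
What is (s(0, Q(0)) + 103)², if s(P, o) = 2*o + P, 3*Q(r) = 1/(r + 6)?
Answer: 861184/81 ≈ 10632.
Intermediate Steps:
Q(r) = 1/(3*(6 + r)) (Q(r) = 1/(3*(r + 6)) = 1/(3*(6 + r)))
s(P, o) = P + 2*o
(s(0, Q(0)) + 103)² = ((0 + 2*(1/(3*(6 + 0)))) + 103)² = ((0 + 2*((⅓)/6)) + 103)² = ((0 + 2*((⅓)*(⅙))) + 103)² = ((0 + 2*(1/18)) + 103)² = ((0 + ⅑) + 103)² = (⅑ + 103)² = (928/9)² = 861184/81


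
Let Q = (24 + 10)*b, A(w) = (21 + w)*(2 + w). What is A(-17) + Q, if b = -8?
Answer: -332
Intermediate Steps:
A(w) = (2 + w)*(21 + w)
Q = -272 (Q = (24 + 10)*(-8) = 34*(-8) = -272)
A(-17) + Q = (42 + (-17)**2 + 23*(-17)) - 272 = (42 + 289 - 391) - 272 = -60 - 272 = -332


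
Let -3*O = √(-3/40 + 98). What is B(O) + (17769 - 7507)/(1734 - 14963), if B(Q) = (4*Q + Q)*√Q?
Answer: -10262/13229 - I*√3*5^(¼)*7834^(¾)/72 ≈ -0.77572 - 29.954*I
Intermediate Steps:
O = -√39170/60 (O = -√(-3/40 + 98)/3 = -√39170/60 ≈ -3.2986)
B(Q) = 5*Q^(3/2) (B(Q) = (5*Q)*√Q = 5*Q^(3/2))
B(O) + (17769 - 7507)/(1734 - 14963) = 5*(-√39170/60)^(3/2) + (17769 - 7507)/(1734 - 14963) = 5*(-I*√10*15^(¾)*3245297195502^(¼)/5400) + 10262/(-13229) = -I*√3*5^(¼)*7834^(¾)/72 + 10262*(-1/13229) = -I*√3*5^(¼)*7834^(¾)/72 - 10262/13229 = -10262/13229 - I*√3*5^(¼)*7834^(¾)/72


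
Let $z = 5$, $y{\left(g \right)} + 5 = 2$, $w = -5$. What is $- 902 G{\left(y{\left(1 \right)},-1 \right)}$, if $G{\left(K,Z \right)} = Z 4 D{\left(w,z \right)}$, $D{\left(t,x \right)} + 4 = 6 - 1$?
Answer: $3608$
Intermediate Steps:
$y{\left(g \right)} = -3$ ($y{\left(g \right)} = -5 + 2 = -3$)
$D{\left(t,x \right)} = 1$ ($D{\left(t,x \right)} = -4 + \left(6 - 1\right) = -4 + 5 = 1$)
$G{\left(K,Z \right)} = 4 Z$ ($G{\left(K,Z \right)} = Z 4 \cdot 1 = 4 Z 1 = 4 Z$)
$- 902 G{\left(y{\left(1 \right)},-1 \right)} = - 902 \cdot 4 \left(-1\right) = \left(-902\right) \left(-4\right) = 3608$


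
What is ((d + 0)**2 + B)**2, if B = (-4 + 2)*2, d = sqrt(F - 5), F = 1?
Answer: 64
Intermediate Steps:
d = 2*I (d = sqrt(1 - 5) = sqrt(-4) = 2*I ≈ 2.0*I)
B = -4 (B = -2*2 = -4)
((d + 0)**2 + B)**2 = ((2*I + 0)**2 - 4)**2 = ((2*I)**2 - 4)**2 = (-4 - 4)**2 = (-8)**2 = 64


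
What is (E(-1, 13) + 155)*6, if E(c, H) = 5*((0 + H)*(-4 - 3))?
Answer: -1800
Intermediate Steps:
E(c, H) = -35*H (E(c, H) = 5*(H*(-7)) = 5*(-7*H) = -35*H)
(E(-1, 13) + 155)*6 = (-35*13 + 155)*6 = (-455 + 155)*6 = -300*6 = -1800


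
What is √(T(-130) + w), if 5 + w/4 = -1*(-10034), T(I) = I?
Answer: √39986 ≈ 199.97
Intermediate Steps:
w = 40116 (w = -20 + 4*(-1*(-10034)) = -20 + 4*10034 = -20 + 40136 = 40116)
√(T(-130) + w) = √(-130 + 40116) = √39986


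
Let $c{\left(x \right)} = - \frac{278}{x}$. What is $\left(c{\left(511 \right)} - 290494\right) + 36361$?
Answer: $- \frac{129862241}{511} \approx -2.5413 \cdot 10^{5}$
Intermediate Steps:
$\left(c{\left(511 \right)} - 290494\right) + 36361 = \left(- \frac{278}{511} - 290494\right) + 36361 = - \frac{148442712}{511} + 36361 = - \frac{129862241}{511}$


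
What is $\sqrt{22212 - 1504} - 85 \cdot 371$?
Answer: $-31535 + 2 \sqrt{5177} \approx -31391.0$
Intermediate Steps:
$\sqrt{22212 - 1504} - 85 \cdot 371 = \sqrt{22212 - 1504} - 31535 = \sqrt{20708} - 31535 = 2 \sqrt{5177} - 31535 = -31535 + 2 \sqrt{5177}$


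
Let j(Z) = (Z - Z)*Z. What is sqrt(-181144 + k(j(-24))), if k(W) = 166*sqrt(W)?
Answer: 2*I*sqrt(45286) ≈ 425.61*I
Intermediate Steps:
j(Z) = 0 (j(Z) = 0*Z = 0)
sqrt(-181144 + k(j(-24))) = sqrt(-181144 + 166*sqrt(0)) = sqrt(-181144 + 166*0) = sqrt(-181144 + 0) = sqrt(-181144) = 2*I*sqrt(45286)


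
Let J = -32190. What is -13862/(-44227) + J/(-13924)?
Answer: 808340809/307908374 ≈ 2.6253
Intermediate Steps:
-13862/(-44227) + J/(-13924) = -13862/(-44227) - 32190/(-13924) = -13862*(-1/44227) - 32190*(-1/13924) = 13862/44227 + 16095/6962 = 808340809/307908374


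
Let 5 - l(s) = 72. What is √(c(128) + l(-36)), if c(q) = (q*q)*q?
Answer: √2097085 ≈ 1448.1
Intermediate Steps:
c(q) = q³ (c(q) = q²*q = q³)
l(s) = -67 (l(s) = 5 - 1*72 = 5 - 72 = -67)
√(c(128) + l(-36)) = √(128³ - 67) = √(2097152 - 67) = √2097085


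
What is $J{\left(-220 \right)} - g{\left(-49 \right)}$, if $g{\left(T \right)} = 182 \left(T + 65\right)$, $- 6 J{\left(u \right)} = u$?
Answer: $- \frac{8626}{3} \approx -2875.3$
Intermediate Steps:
$J{\left(u \right)} = - \frac{u}{6}$
$g{\left(T \right)} = 11830 + 182 T$ ($g{\left(T \right)} = 182 \left(65 + T\right) = 11830 + 182 T$)
$J{\left(-220 \right)} - g{\left(-49 \right)} = \left(- \frac{1}{6}\right) \left(-220\right) - \left(11830 + 182 \left(-49\right)\right) = \frac{110}{3} - \left(11830 - 8918\right) = \frac{110}{3} - 2912 = - \frac{8626}{3}$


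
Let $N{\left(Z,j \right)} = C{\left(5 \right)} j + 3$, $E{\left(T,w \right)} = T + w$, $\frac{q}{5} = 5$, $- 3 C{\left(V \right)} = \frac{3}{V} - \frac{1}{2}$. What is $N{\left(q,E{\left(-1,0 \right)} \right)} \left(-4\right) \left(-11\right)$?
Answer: $\frac{2002}{15} \approx 133.47$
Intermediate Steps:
$C{\left(V \right)} = \frac{1}{6} - \frac{1}{V}$ ($C{\left(V \right)} = - \frac{\frac{3}{V} - \frac{1}{2}}{3} = - \frac{- \frac{1}{2} + \frac{3}{V}}{3} = \frac{1}{6} - \frac{1}{V}$)
$q = 25$ ($q = 5 \cdot 5 = 25$)
$N{\left(Z,j \right)} = 3 - \frac{j}{30}$ ($N{\left(Z,j \right)} = \frac{-6 + 5}{6 \cdot 5} j + 3 = \frac{1}{6} \cdot \frac{1}{5} \left(-1\right) j + 3 = - \frac{j}{30} + 3 = 3 - \frac{j}{30}$)
$N{\left(q,E{\left(-1,0 \right)} \right)} \left(-4\right) \left(-11\right) = \left(3 - \frac{-1 + 0}{30}\right) \left(-4\right) \left(-11\right) = \left(3 - - \frac{1}{30}\right) \left(-4\right) \left(-11\right) = \left(3 + \frac{1}{30}\right) \left(-4\right) \left(-11\right) = \frac{91}{30} \left(-4\right) \left(-11\right) = \left(- \frac{182}{15}\right) \left(-11\right) = \frac{2002}{15}$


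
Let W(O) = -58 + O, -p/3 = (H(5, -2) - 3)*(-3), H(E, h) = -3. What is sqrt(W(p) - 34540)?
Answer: 2*I*sqrt(8663) ≈ 186.15*I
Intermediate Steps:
p = -54 (p = -3*(-3 - 3)*(-3) = -(-18)*(-3) = -3*18 = -54)
sqrt(W(p) - 34540) = sqrt((-58 - 54) - 34540) = sqrt(-112 - 34540) = sqrt(-34652) = 2*I*sqrt(8663)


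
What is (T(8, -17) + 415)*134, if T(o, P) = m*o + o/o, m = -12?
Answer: 42880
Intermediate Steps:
T(o, P) = 1 - 12*o (T(o, P) = -12*o + o/o = -12*o + 1 = 1 - 12*o)
(T(8, -17) + 415)*134 = ((1 - 12*8) + 415)*134 = ((1 - 96) + 415)*134 = (-95 + 415)*134 = 320*134 = 42880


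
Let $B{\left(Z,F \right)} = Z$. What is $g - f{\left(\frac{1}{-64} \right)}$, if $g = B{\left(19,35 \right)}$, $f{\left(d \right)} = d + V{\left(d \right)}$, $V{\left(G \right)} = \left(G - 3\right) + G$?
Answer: $\frac{1411}{64} \approx 22.047$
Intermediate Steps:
$V{\left(G \right)} = -3 + 2 G$ ($V{\left(G \right)} = \left(-3 + G\right) + G = -3 + 2 G$)
$f{\left(d \right)} = -3 + 3 d$ ($f{\left(d \right)} = d + \left(-3 + 2 d\right) = -3 + 3 d$)
$g = 19$
$g - f{\left(\frac{1}{-64} \right)} = 19 - \left(-3 + \frac{3}{-64}\right) = 19 - \left(-3 + 3 \left(- \frac{1}{64}\right)\right) = 19 - \left(-3 - \frac{3}{64}\right) = 19 - - \frac{195}{64} = 19 + \frac{195}{64} = \frac{1411}{64}$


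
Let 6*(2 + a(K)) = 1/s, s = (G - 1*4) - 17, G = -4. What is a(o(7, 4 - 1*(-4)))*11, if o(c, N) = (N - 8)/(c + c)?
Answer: -3311/150 ≈ -22.073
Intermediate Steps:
o(c, N) = (-8 + N)/(2*c) (o(c, N) = (-8 + N)/((2*c)) = (-8 + N)*(1/(2*c)) = (-8 + N)/(2*c))
s = -25 (s = (-4 - 1*4) - 17 = (-4 - 4) - 17 = -8 - 17 = -25)
a(K) = -301/150 (a(K) = -2 + (⅙)/(-25) = -2 + (⅙)*(-1/25) = -2 - 1/150 = -301/150)
a(o(7, 4 - 1*(-4)))*11 = -301/150*11 = -3311/150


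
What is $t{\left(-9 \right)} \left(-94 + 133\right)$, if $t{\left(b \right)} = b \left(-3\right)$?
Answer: $1053$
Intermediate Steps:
$t{\left(b \right)} = - 3 b$
$t{\left(-9 \right)} \left(-94 + 133\right) = \left(-3\right) \left(-9\right) \left(-94 + 133\right) = 27 \cdot 39 = 1053$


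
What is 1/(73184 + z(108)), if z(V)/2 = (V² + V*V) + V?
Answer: 1/120056 ≈ 8.3294e-6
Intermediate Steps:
z(V) = 2*V + 4*V² (z(V) = 2*((V² + V*V) + V) = 2*((V² + V²) + V) = 2*(2*V² + V) = 2*(V + 2*V²) = 2*V + 4*V²)
1/(73184 + z(108)) = 1/(73184 + 2*108*(1 + 2*108)) = 1/(73184 + 2*108*(1 + 216)) = 1/(73184 + 2*108*217) = 1/(73184 + 46872) = 1/120056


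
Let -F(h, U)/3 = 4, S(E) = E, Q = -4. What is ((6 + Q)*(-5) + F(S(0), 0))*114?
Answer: -2508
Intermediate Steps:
F(h, U) = -12 (F(h, U) = -3*4 = -12)
((6 + Q)*(-5) + F(S(0), 0))*114 = ((6 - 4)*(-5) - 12)*114 = (2*(-5) - 12)*114 = (-10 - 12)*114 = -22*114 = -2508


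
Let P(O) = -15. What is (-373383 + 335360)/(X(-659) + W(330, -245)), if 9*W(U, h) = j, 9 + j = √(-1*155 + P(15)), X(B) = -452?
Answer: 1395177939/16622099 + 342207*I*√170/16622099 ≈ 83.935 + 0.26843*I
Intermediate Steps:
j = -9 + I*√170 (j = -9 + √(-1*155 - 15) = -9 + √(-155 - 15) = -9 + √(-170) = -9 + I*√170 ≈ -9.0 + 13.038*I)
W(U, h) = -1 + I*√170/9 (W(U, h) = (-9 + I*√170)/9 = -1 + I*√170/9)
(-373383 + 335360)/(X(-659) + W(330, -245)) = (-373383 + 335360)/(-452 + (-1 + I*√170/9)) = -38023/(-453 + I*√170/9)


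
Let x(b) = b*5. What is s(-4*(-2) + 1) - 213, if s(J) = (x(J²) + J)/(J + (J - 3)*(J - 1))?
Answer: -3909/19 ≈ -205.74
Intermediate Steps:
x(b) = 5*b
s(J) = (J + 5*J²)/(J + (-1 + J)*(-3 + J)) (s(J) = (5*J² + J)/(J + (J - 3)*(J - 1)) = (J + 5*J²)/(J + (-3 + J)*(-1 + J)) = (J + 5*J²)/(J + (-1 + J)*(-3 + J)))
s(-4*(-2) + 1) - 213 = (-4*(-2) + 1)*(1 + 5*(-4*(-2) + 1))/(3 + (-4*(-2) + 1)² - 3*(-4*(-2) + 1)) - 213 = (8 + 1)*(1 + 5*(8 + 1))/(3 + (8 + 1)² - 3*(8 + 1)) - 213 = 9*(1 + 5*9)/(3 + 9² - 3*9) - 213 = 9*(1 + 45)/(3 + 81 - 27) - 213 = 9*46/57 - 213 = 9*(1/57)*46 - 213 = 138/19 - 213 = -3909/19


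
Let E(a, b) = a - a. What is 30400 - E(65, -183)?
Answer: 30400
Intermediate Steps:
E(a, b) = 0
30400 - E(65, -183) = 30400 - 1*0 = 30400 + 0 = 30400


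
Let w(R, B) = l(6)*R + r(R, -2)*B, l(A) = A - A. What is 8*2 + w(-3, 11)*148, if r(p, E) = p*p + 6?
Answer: 24436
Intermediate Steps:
r(p, E) = 6 + p² (r(p, E) = p² + 6 = 6 + p²)
l(A) = 0
w(R, B) = B*(6 + R²) (w(R, B) = 0*R + (6 + R²)*B = 0 + B*(6 + R²) = B*(6 + R²))
8*2 + w(-3, 11)*148 = 8*2 + (11*(6 + (-3)²))*148 = 16 + (11*(6 + 9))*148 = 16 + (11*15)*148 = 16 + 165*148 = 16 + 24420 = 24436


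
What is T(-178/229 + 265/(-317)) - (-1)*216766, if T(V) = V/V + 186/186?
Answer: 216768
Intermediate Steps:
T(V) = 2 (T(V) = 1 + 186*(1/186) = 1 + 1 = 2)
T(-178/229 + 265/(-317)) - (-1)*216766 = 2 - (-1)*216766 = 2 - 1*(-216766) = 2 + 216766 = 216768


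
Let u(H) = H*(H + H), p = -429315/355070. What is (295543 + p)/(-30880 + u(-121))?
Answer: -20987604739/113480372 ≈ -184.94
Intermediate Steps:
p = -85863/71014 (p = -429315*1/355070 = -85863/71014 ≈ -1.2091)
u(H) = 2*H² (u(H) = H*(2*H) = 2*H²)
(295543 + p)/(-30880 + u(-121)) = (295543 - 85863/71014)/(-30880 + 2*(-121)²) = 20987604739/(71014*(-30880 + 2*14641)) = 20987604739/(71014*(-30880 + 29282)) = (20987604739/71014)/(-1598) = (20987604739/71014)*(-1/1598) = -20987604739/113480372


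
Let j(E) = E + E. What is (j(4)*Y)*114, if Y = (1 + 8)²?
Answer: 73872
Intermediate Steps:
j(E) = 2*E
Y = 81 (Y = 9² = 81)
(j(4)*Y)*114 = ((2*4)*81)*114 = (8*81)*114 = 648*114 = 73872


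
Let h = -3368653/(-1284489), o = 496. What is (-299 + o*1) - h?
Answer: 249675680/1284489 ≈ 194.38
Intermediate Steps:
h = 3368653/1284489 (h = -3368653*(-1/1284489) = 3368653/1284489 ≈ 2.6226)
(-299 + o*1) - h = (-299 + 496*1) - 1*3368653/1284489 = (-299 + 496) - 3368653/1284489 = 197 - 3368653/1284489 = 249675680/1284489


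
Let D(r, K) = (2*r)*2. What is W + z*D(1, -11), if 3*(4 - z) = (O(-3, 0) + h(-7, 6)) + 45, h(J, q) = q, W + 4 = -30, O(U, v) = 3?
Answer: -90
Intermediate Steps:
D(r, K) = 4*r
W = -34 (W = -4 - 30 = -34)
z = -14 (z = 4 - ((3 + 6) + 45)/3 = 4 - (9 + 45)/3 = 4 - 1/3*54 = 4 - 18 = -14)
W + z*D(1, -11) = -34 - 56 = -90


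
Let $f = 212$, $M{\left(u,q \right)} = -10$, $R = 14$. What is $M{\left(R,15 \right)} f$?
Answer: $-2120$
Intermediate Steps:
$M{\left(R,15 \right)} f = \left(-10\right) 212 = -2120$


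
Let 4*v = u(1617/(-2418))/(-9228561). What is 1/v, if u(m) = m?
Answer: 29752880664/539 ≈ 5.5200e+7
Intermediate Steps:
v = 539/29752880664 (v = ((1617/(-2418))/(-9228561))/4 = ((1617*(-1/2418))*(-1/9228561))/4 = (-539/806*(-1/9228561))/4 = (¼)*(539/7438220166) = 539/29752880664 ≈ 1.8116e-8)
1/v = 1/(539/29752880664) = 29752880664/539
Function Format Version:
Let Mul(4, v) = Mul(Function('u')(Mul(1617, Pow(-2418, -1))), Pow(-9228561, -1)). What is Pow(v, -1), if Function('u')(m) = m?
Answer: Rational(29752880664, 539) ≈ 5.5200e+7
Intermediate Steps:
v = Rational(539, 29752880664) (v = Mul(Rational(1, 4), Mul(Mul(1617, Pow(-2418, -1)), Pow(-9228561, -1))) = Mul(Rational(1, 4), Mul(Mul(1617, Rational(-1, 2418)), Rational(-1, 9228561))) = Mul(Rational(1, 4), Mul(Rational(-539, 806), Rational(-1, 9228561))) = Mul(Rational(1, 4), Rational(539, 7438220166)) = Rational(539, 29752880664) ≈ 1.8116e-8)
Pow(v, -1) = Pow(Rational(539, 29752880664), -1) = Rational(29752880664, 539)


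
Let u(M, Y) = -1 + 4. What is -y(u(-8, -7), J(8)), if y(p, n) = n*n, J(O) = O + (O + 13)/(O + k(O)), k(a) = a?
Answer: -22201/256 ≈ -86.723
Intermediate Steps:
u(M, Y) = 3
J(O) = O + (13 + O)/(2*O) (J(O) = O + (O + 13)/(O + O) = O + (13 + O)/((2*O)) = O + (13 + O)*(1/(2*O)) = O + (13 + O)/(2*O))
y(p, n) = n²
-y(u(-8, -7), J(8)) = -(½ + 8 + (13/2)/8)² = -(½ + 8 + (13/2)*(⅛))² = -(½ + 8 + 13/16)² = -(149/16)² = -1*22201/256 = -22201/256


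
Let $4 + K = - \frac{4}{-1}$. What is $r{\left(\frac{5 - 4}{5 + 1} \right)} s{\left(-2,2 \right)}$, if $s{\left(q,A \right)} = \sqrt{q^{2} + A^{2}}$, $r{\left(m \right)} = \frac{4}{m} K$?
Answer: $0$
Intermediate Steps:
$K = 0$ ($K = -4 - \frac{4}{-1} = -4 - -4 = -4 + 4 = 0$)
$r{\left(m \right)} = 0$ ($r{\left(m \right)} = \frac{4}{m} 0 = 0$)
$s{\left(q,A \right)} = \sqrt{A^{2} + q^{2}}$
$r{\left(\frac{5 - 4}{5 + 1} \right)} s{\left(-2,2 \right)} = 0 \sqrt{2^{2} + \left(-2\right)^{2}} = 0 \sqrt{4 + 4} = 0 \sqrt{8} = 0 \cdot 2 \sqrt{2} = 0$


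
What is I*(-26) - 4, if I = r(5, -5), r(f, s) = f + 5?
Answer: -264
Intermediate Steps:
r(f, s) = 5 + f
I = 10 (I = 5 + 5 = 10)
I*(-26) - 4 = 10*(-26) - 4 = -260 - 4 = -264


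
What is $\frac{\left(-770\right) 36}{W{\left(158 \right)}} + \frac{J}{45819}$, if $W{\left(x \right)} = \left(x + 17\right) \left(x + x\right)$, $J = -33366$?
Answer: $- \frac{7417244}{6032835} \approx -1.2295$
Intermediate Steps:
$W{\left(x \right)} = 2 x \left(17 + x\right)$ ($W{\left(x \right)} = \left(17 + x\right) 2 x = 2 x \left(17 + x\right)$)
$\frac{\left(-770\right) 36}{W{\left(158 \right)}} + \frac{J}{45819} = \frac{\left(-770\right) 36}{2 \cdot 158 \left(17 + 158\right)} - \frac{33366}{45819} = - \frac{27720}{2 \cdot 158 \cdot 175} - \frac{11122}{15273} = - \frac{27720}{55300} - \frac{11122}{15273} = \left(-27720\right) \frac{1}{55300} - \frac{11122}{15273} = - \frac{198}{395} - \frac{11122}{15273} = - \frac{7417244}{6032835}$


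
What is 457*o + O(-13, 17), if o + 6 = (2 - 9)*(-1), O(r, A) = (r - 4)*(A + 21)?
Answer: -189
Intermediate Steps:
O(r, A) = (-4 + r)*(21 + A)
o = 1 (o = -6 + (2 - 9)*(-1) = -6 - 7*(-1) = -6 + 7 = 1)
457*o + O(-13, 17) = 457*1 + (-84 - 4*17 + 21*(-13) + 17*(-13)) = 457 + (-84 - 68 - 273 - 221) = 457 - 646 = -189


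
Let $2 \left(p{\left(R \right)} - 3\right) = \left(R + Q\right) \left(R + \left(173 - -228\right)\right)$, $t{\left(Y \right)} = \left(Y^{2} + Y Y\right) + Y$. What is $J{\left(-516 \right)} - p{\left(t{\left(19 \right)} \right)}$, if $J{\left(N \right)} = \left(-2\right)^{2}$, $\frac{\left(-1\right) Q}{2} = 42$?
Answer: $-375146$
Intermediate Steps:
$Q = -84$ ($Q = \left(-2\right) 42 = -84$)
$t{\left(Y \right)} = Y + 2 Y^{2}$ ($t{\left(Y \right)} = \left(Y^{2} + Y^{2}\right) + Y = 2 Y^{2} + Y = Y + 2 Y^{2}$)
$p{\left(R \right)} = 3 + \frac{\left(-84 + R\right) \left(401 + R\right)}{2}$ ($p{\left(R \right)} = 3 + \frac{\left(R - 84\right) \left(R + \left(173 - -228\right)\right)}{2} = 3 + \frac{\left(-84 + R\right) \left(R + \left(173 + 228\right)\right)}{2} = 3 + \frac{\left(-84 + R\right) \left(R + 401\right)}{2} = 3 + \frac{\left(-84 + R\right) \left(401 + R\right)}{2}$)
$J{\left(N \right)} = 4$
$J{\left(-516 \right)} - p{\left(t{\left(19 \right)} \right)} = 4 - \left(-16839 + \frac{\left(19 \left(1 + 2 \cdot 19\right)\right)^{2}}{2} + \frac{317 \cdot 19 \left(1 + 2 \cdot 19\right)}{2}\right) = 4 - \left(-16839 + \frac{\left(19 \left(1 + 38\right)\right)^{2}}{2} + \frac{317 \cdot 19 \left(1 + 38\right)}{2}\right) = 4 - \left(-16839 + \frac{\left(19 \cdot 39\right)^{2}}{2} + \frac{317 \cdot 19 \cdot 39}{2}\right) = 4 - \left(-16839 + \frac{741^{2}}{2} + \frac{317}{2} \cdot 741\right) = 4 - \left(-16839 + \frac{1}{2} \cdot 549081 + \frac{234897}{2}\right) = 4 - \left(-16839 + \frac{549081}{2} + \frac{234897}{2}\right) = 4 - 375150 = -375146$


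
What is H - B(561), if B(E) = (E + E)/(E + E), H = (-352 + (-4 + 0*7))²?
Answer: 126735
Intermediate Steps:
H = 126736 (H = (-352 + (-4 + 0))² = (-352 - 4)² = (-356)² = 126736)
B(E) = 1 (B(E) = (2*E)/((2*E)) = (2*E)*(1/(2*E)) = 1)
H - B(561) = 126736 - 1*1 = 126736 - 1 = 126735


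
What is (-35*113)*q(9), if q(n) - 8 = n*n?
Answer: -351995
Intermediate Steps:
q(n) = 8 + n² (q(n) = 8 + n*n = 8 + n²)
(-35*113)*q(9) = (-35*113)*(8 + 9²) = -3955*(8 + 81) = -3955*89 = -351995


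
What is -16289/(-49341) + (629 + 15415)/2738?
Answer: 418113143/67547829 ≈ 6.1899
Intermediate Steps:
-16289/(-49341) + (629 + 15415)/2738 = -16289*(-1/49341) + 16044*(1/2738) = 16289/49341 + 8022/1369 = 418113143/67547829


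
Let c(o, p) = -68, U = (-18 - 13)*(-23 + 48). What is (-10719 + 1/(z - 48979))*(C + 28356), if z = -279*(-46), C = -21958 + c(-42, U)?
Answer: -490496832096/7229 ≈ -6.7851e+7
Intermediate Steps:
U = -775 (U = -31*25 = -775)
C = -22026 (C = -21958 - 68 = -22026)
z = 12834
(-10719 + 1/(z - 48979))*(C + 28356) = (-10719 + 1/(12834 - 48979))*(-22026 + 28356) = (-10719 + 1/(-36145))*6330 = (-10719 - 1/36145)*6330 = -387438256/36145*6330 = -490496832096/7229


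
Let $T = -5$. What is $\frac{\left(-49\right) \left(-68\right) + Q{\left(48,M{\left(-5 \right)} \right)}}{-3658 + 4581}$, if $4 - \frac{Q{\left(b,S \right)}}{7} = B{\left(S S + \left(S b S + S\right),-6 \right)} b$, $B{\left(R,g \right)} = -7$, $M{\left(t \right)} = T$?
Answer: $\frac{5712}{923} \approx 6.1885$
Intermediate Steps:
$M{\left(t \right)} = -5$
$Q{\left(b,S \right)} = 28 + 49 b$ ($Q{\left(b,S \right)} = 28 - 7 \left(- 7 b\right) = 28 + 49 b$)
$\frac{\left(-49\right) \left(-68\right) + Q{\left(48,M{\left(-5 \right)} \right)}}{-3658 + 4581} = \frac{\left(-49\right) \left(-68\right) + \left(28 + 49 \cdot 48\right)}{-3658 + 4581} = \frac{3332 + \left(28 + 2352\right)}{923} = \left(3332 + 2380\right) \frac{1}{923} = 5712 \cdot \frac{1}{923} = \frac{5712}{923}$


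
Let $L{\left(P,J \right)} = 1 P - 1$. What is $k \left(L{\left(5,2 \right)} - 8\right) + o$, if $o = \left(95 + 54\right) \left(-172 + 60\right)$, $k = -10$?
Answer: $-16648$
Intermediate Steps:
$L{\left(P,J \right)} = -1 + P$ ($L{\left(P,J \right)} = P - 1 = -1 + P$)
$o = -16688$ ($o = 149 \left(-112\right) = -16688$)
$k \left(L{\left(5,2 \right)} - 8\right) + o = - 10 \left(\left(-1 + 5\right) - 8\right) - 16688 = - 10 \left(4 - 8\right) - 16688 = \left(-10\right) \left(-4\right) - 16688 = 40 - 16688 = -16648$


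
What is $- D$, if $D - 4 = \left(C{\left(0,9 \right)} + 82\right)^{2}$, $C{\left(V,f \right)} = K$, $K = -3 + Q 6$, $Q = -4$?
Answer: $-3029$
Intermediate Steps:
$K = -27$ ($K = -3 - 24 = -27$)
$C{\left(V,f \right)} = -27$
$D = 3029$ ($D = 4 + \left(-27 + 82\right)^{2} = 4 + 55^{2} = 4 + 3025 = 3029$)
$- D = \left(-1\right) 3029 = -3029$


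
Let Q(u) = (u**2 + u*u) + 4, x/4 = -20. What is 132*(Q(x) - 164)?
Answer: 1668480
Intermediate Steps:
x = -80 (x = 4*(-20) = -80)
Q(u) = 4 + 2*u**2 (Q(u) = (u**2 + u**2) + 4 = 2*u**2 + 4 = 4 + 2*u**2)
132*(Q(x) - 164) = 132*((4 + 2*(-80)**2) - 164) = 132*((4 + 2*6400) - 164) = 132*((4 + 12800) - 164) = 132*(12804 - 164) = 132*12640 = 1668480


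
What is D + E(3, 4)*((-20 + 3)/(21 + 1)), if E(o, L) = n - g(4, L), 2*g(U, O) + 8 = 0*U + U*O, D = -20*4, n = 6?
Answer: -897/11 ≈ -81.545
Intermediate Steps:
D = -80
g(U, O) = -4 + O*U/2 (g(U, O) = -4 + (0*U + U*O)/2 = -4 + (0 + O*U)/2 = -4 + (O*U)/2 = -4 + O*U/2)
E(o, L) = 10 - 2*L (E(o, L) = 6 - (-4 + (½)*L*4) = 6 - (-4 + 2*L) = 6 + (4 - 2*L) = 10 - 2*L)
D + E(3, 4)*((-20 + 3)/(21 + 1)) = -80 + (10 - 2*4)*((-20 + 3)/(21 + 1)) = -80 + (10 - 8)*(-17/22) = -80 + 2*(-17*1/22) = -80 + 2*(-17/22) = -80 - 17/11 = -897/11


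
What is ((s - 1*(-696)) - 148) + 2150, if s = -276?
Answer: 2422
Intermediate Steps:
((s - 1*(-696)) - 148) + 2150 = ((-276 - 1*(-696)) - 148) + 2150 = ((-276 + 696) - 148) + 2150 = (420 - 148) + 2150 = 272 + 2150 = 2422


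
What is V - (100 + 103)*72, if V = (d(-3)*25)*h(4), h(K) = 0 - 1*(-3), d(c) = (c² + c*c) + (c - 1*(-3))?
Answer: -13266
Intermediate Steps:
d(c) = 3 + c + 2*c² (d(c) = (c² + c²) + (c + 3) = 2*c² + (3 + c) = 3 + c + 2*c²)
h(K) = 3 (h(K) = 0 + 3 = 3)
V = 1350 (V = ((3 - 3 + 2*(-3)²)*25)*3 = ((3 - 3 + 2*9)*25)*3 = ((3 - 3 + 18)*25)*3 = (18*25)*3 = 450*3 = 1350)
V - (100 + 103)*72 = 1350 - (100 + 103)*72 = 1350 - 203*72 = 1350 - 1*14616 = 1350 - 14616 = -13266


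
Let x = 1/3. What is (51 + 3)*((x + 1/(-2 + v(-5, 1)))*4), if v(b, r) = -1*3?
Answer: 144/5 ≈ 28.800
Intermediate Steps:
v(b, r) = -3
x = ⅓ ≈ 0.33333
(51 + 3)*((x + 1/(-2 + v(-5, 1)))*4) = (51 + 3)*((⅓ + 1/(-2 - 3))*4) = 54*((⅓ + 1/(-5))*4) = 54*((⅓ - ⅕)*4) = 54*((2/15)*4) = 54*(8/15) = 144/5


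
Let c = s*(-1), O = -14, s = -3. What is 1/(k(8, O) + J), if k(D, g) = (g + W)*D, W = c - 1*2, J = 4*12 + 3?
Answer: -1/53 ≈ -0.018868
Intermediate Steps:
J = 51 (J = 48 + 3 = 51)
c = 3 (c = -3*(-1) = 3)
W = 1 (W = 3 - 1*2 = 3 - 2 = 1)
k(D, g) = D*(1 + g) (k(D, g) = (g + 1)*D = (1 + g)*D = D*(1 + g))
1/(k(8, O) + J) = 1/(8*(1 - 14) + 51) = 1/(8*(-13) + 51) = 1/(-104 + 51) = 1/(-53) = -1/53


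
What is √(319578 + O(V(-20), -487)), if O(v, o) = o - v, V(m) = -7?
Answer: √319098 ≈ 564.89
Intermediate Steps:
√(319578 + O(V(-20), -487)) = √(319578 + (-487 - 1*(-7))) = √(319578 + (-487 + 7)) = √(319578 - 480) = √319098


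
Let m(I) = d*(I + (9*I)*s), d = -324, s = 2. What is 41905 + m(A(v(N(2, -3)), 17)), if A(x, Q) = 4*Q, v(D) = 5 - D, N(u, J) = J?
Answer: -376703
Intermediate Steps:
m(I) = -6156*I (m(I) = -324*(I + (9*I)*2) = -324*(I + 18*I) = -6156*I)
41905 + m(A(v(N(2, -3)), 17)) = 41905 - 24624*17 = 41905 - 6156*68 = 41905 - 418608 = -376703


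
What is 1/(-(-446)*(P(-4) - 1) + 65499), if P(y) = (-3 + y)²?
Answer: 1/86907 ≈ 1.1507e-5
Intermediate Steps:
1/(-(-446)*(P(-4) - 1) + 65499) = 1/(-(-446)*((-3 - 4)² - 1) + 65499) = 1/(-(-446)*((-7)² - 1) + 65499) = 1/(-(-446)*(49 - 1) + 65499) = 1/(-(-446)*48 + 65499) = 1/(-223*(-96) + 65499) = 1/(21408 + 65499) = 1/86907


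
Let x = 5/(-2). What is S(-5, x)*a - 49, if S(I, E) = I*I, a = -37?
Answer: -974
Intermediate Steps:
x = -5/2 (x = 5*(-1/2) = -5/2 ≈ -2.5000)
S(I, E) = I**2
S(-5, x)*a - 49 = (-5)**2*(-37) - 49 = 25*(-37) - 49 = -925 - 49 = -974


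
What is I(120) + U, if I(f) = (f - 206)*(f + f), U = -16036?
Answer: -36676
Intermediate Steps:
I(f) = 2*f*(-206 + f) (I(f) = (-206 + f)*(2*f) = 2*f*(-206 + f))
I(120) + U = 2*120*(-206 + 120) - 16036 = 2*120*(-86) - 16036 = -20640 - 16036 = -36676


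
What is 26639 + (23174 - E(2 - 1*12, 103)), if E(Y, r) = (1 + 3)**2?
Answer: 49797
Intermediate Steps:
E(Y, r) = 16 (E(Y, r) = 4**2 = 16)
26639 + (23174 - E(2 - 1*12, 103)) = 26639 + (23174 - 1*16) = 26639 + (23174 - 16) = 26639 + 23158 = 49797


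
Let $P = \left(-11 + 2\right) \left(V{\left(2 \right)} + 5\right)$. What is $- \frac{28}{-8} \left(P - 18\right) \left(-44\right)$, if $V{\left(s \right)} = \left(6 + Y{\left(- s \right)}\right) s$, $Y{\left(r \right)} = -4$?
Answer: $15246$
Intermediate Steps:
$V{\left(s \right)} = 2 s$ ($V{\left(s \right)} = \left(6 - 4\right) s = 2 s$)
$P = -81$ ($P = \left(-11 + 2\right) \left(2 \cdot 2 + 5\right) = - 9 \left(4 + 5\right) = \left(-9\right) 9 = -81$)
$- \frac{28}{-8} \left(P - 18\right) \left(-44\right) = - \frac{28}{-8} \left(-81 - 18\right) \left(-44\right) = \left(-28\right) \left(- \frac{1}{8}\right) \left(-81 - 18\right) \left(-44\right) = \frac{7}{2} \left(-99\right) \left(-44\right) = \left(- \frac{693}{2}\right) \left(-44\right) = 15246$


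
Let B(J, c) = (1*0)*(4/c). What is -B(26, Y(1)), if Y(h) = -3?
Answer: 0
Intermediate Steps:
B(J, c) = 0 (B(J, c) = 0*(4/c) = 0)
-B(26, Y(1)) = -1*0 = 0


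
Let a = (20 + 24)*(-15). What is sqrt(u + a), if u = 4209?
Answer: 13*sqrt(21) ≈ 59.573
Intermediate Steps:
a = -660 (a = 44*(-15) = -660)
sqrt(u + a) = sqrt(4209 - 660) = sqrt(3549) = 13*sqrt(21)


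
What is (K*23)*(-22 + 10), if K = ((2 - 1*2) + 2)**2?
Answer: -1104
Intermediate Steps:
K = 4 (K = ((2 - 2) + 2)**2 = (0 + 2)**2 = 2**2 = 4)
(K*23)*(-22 + 10) = (4*23)*(-22 + 10) = 92*(-12) = -1104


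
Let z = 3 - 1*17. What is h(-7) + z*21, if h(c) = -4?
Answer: -298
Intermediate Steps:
z = -14 (z = 3 - 17 = -14)
h(-7) + z*21 = -4 - 14*21 = -4 - 294 = -298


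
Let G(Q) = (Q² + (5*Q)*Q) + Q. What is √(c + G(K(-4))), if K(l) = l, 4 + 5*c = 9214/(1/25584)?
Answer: 2*√294664290/5 ≈ 6866.3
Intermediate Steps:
c = 235730972/5 (c = -⅘ + (9214/(1/25584))/5 = -⅘ + (9214*25584)/5 = -⅘ + (⅕)*235730976 = -⅘ + 235730976/5 = 235730972/5 ≈ 4.7146e+7)
G(Q) = Q + 6*Q² (G(Q) = (Q² + 5*Q²) + Q = 6*Q² + Q = Q + 6*Q²)
√(c + G(K(-4))) = √(235730972/5 - 4*(1 + 6*(-4))) = √(235730972/5 - 4*(1 - 24)) = √(235730972/5 - 4*(-23)) = √(235730972/5 + 92) = √(235731432/5) = 2*√294664290/5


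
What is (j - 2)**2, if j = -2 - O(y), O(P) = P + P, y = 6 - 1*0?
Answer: 256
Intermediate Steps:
y = 6 (y = 6 + 0 = 6)
O(P) = 2*P
j = -14 (j = -2 - 2*6 = -2 - 1*12 = -2 - 12 = -14)
(j - 2)**2 = (-14 - 2)**2 = (-16)**2 = 256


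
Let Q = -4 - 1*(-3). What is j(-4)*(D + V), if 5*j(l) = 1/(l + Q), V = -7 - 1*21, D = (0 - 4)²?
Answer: 12/25 ≈ 0.48000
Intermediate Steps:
D = 16 (D = (-4)² = 16)
Q = -1 (Q = -4 + 3 = -1)
V = -28 (V = -7 - 21 = -28)
j(l) = 1/(5*(-1 + l)) (j(l) = 1/(5*(l - 1)) = 1/(5*(-1 + l)))
j(-4)*(D + V) = (1/(5*(-1 - 4)))*(16 - 28) = ((⅕)/(-5))*(-12) = ((⅕)*(-⅕))*(-12) = -1/25*(-12) = 12/25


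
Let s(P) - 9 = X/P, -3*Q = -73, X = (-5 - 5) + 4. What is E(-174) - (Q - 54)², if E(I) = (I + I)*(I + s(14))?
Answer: 3571409/63 ≈ 56689.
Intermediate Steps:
X = -6 (X = -10 + 4 = -6)
Q = 73/3 (Q = -⅓*(-73) = 73/3 ≈ 24.333)
s(P) = 9 - 6/P
E(I) = 2*I*(60/7 + I) (E(I) = (I + I)*(I + (9 - 6/14)) = (2*I)*(I + (9 - 6*1/14)) = (2*I)*(I + (9 - 3/7)) = (2*I)*(I + 60/7) = (2*I)*(60/7 + I) = 2*I*(60/7 + I))
E(-174) - (Q - 54)² = (2/7)*(-174)*(60 + 7*(-174)) - (73/3 - 54)² = (2/7)*(-174)*(60 - 1218) - (-89/3)² = (2/7)*(-174)*(-1158) - 1*7921/9 = 402984/7 - 7921/9 = 3571409/63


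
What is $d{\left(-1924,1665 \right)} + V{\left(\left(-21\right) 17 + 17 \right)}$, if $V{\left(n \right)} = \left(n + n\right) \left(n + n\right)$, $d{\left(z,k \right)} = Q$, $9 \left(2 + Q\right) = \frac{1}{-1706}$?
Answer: $\frac{7099658891}{15354} \approx 4.624 \cdot 10^{5}$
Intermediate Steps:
$Q = - \frac{30709}{15354}$ ($Q = -2 + \frac{1}{9 \left(-1706\right)} = -2 + \frac{1}{9} \left(- \frac{1}{1706}\right) = -2 - \frac{1}{15354} = - \frac{30709}{15354} \approx -2.0001$)
$d{\left(z,k \right)} = - \frac{30709}{15354}$
$V{\left(n \right)} = 4 n^{2}$ ($V{\left(n \right)} = 2 n 2 n = 4 n^{2}$)
$d{\left(-1924,1665 \right)} + V{\left(\left(-21\right) 17 + 17 \right)} = - \frac{30709}{15354} + 4 \left(\left(-21\right) 17 + 17\right)^{2} = - \frac{30709}{15354} + 4 \left(-357 + 17\right)^{2} = - \frac{30709}{15354} + 4 \left(-340\right)^{2} = - \frac{30709}{15354} + 4 \cdot 115600 = - \frac{30709}{15354} + 462400 = \frac{7099658891}{15354}$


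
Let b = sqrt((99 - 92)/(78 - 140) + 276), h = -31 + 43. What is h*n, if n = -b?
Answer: -6*sqrt(1060510)/31 ≈ -199.32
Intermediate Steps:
h = 12
b = sqrt(1060510)/62 (b = sqrt(7/(-62) + 276) = sqrt(7*(-1/62) + 276) = sqrt(-7/62 + 276) = sqrt(17105/62) = sqrt(1060510)/62 ≈ 16.610)
n = -sqrt(1060510)/62 ≈ -16.610
h*n = 12*(-sqrt(1060510)/62) = -6*sqrt(1060510)/31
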